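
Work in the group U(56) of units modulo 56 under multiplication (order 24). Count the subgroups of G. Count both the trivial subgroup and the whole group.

32

|G| = 24, so by Lagrange every subgroup order divides 24. Divisors: 1, 2, 3, 4, 6, 8, 12, 24.
Subgroups by order — order 1: 1; order 2: 7; order 3: 1; order 4: 7; order 6: 7; order 8: 1; order 12: 7; order 24: 1.
Total: 1 + 7 + 1 + 7 + 7 + 1 + 7 + 1 = 32.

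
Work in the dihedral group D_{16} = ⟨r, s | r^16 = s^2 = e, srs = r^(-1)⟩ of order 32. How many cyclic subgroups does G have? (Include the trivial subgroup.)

21

A cyclic subgroup of order d is generated by each of its φ(d) elements of order d, so the cyclic subgroups of order d number (#elements of order d)/φ(d).
Cyclic subgroups by order — order 1: 1; order 2: 17; order 4: 1; order 8: 1; order 16: 1.
Total: 21.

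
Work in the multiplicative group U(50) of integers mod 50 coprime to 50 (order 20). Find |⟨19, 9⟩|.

10

|⟨19⟩| = 10 and |⟨9⟩| = 10, so |H| is a multiple of lcm(10, 10) = 10 and divides |G| = 20.
Closing under the operation: H = {1, 9, 11, 19, 21, 29, 31, 39, 41, 49}, so |H| = 10.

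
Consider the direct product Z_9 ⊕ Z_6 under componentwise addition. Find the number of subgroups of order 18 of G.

4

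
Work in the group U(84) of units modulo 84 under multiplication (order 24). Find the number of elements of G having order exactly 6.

14

Enumerating element orders in G gives 14 elements of order 6.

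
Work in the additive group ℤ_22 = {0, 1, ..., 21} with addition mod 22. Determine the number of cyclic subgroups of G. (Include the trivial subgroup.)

4

A cyclic subgroup of order d is generated by each of its φ(d) elements of order d, so the cyclic subgroups of order d number (#elements of order d)/φ(d).
Cyclic subgroups by order — order 1: 1; order 2: 1; order 11: 1; order 22: 1.
Total: 4.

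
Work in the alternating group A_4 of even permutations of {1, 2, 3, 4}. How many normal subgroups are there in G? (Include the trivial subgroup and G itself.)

3

G has 10 subgroups. Checking conjugation-invariance by order — order 1: 1/1 normal; order 2: 0/3 normal; order 3: 0/4 normal; order 4: 1/1 normal; order 12: 1/1 normal.
Total normal subgroups: 3.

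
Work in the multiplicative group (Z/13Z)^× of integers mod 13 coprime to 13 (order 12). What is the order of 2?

Compute successive powers of 2 mod 13: 2, 4, 8, 3, 6, 12, 11, 9, …; 2^12 ≡ 1 (mod 13).
So |⟨2⟩| = 12.

12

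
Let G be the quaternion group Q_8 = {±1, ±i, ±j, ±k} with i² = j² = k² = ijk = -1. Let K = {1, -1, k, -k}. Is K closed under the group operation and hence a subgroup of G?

Yes

|K| = 4 divides |G| = 8, consistent with Lagrange.
K contains the identity, every element's inverse is in K, and K is closed under ·: it is a subgroup.
In fact K = ⟨-k⟩.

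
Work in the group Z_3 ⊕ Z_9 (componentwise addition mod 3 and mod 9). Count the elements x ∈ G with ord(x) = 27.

0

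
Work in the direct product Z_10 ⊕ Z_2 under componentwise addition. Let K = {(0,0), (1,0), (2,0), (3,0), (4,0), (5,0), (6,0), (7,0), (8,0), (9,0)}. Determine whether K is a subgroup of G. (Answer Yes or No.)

Yes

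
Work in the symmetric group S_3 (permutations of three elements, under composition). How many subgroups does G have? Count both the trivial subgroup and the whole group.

|G| = 6, so by Lagrange every subgroup order divides 6. Divisors: 1, 2, 3, 6.
Subgroups by order — order 1: 1; order 2: 3; order 3: 1; order 6: 1.
Total: 1 + 3 + 1 + 1 = 6.

6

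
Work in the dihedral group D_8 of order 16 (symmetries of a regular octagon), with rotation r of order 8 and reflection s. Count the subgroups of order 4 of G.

5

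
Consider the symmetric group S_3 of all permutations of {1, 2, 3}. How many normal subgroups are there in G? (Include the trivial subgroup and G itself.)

3

G has 6 subgroups. Checking conjugation-invariance by order — order 1: 1/1 normal; order 2: 0/3 normal; order 3: 1/1 normal; order 6: 1/1 normal.
Total normal subgroups: 3.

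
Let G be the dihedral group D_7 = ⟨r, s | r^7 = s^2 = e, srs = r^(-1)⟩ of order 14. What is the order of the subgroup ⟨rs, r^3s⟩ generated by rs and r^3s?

14

|⟨rs⟩| = 2 and |⟨r^3s⟩| = 2, so |H| is a multiple of lcm(2, 2) = 2 and divides |G| = 14.
Closing {rs, r^3s} under the group operation gives all of G, so |H| = 14.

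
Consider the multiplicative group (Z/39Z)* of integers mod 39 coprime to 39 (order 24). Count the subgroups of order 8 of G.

1

|G| = 24 and 8 | 24, so subgroups of order 8 are possible by Lagrange.
The subgroups of order 8 are: {1, 5, 8, 14, 25, 31, 34, 38}.
So G has 1 subgroup of order 8.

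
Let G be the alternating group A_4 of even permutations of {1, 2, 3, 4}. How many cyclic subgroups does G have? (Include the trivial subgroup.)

8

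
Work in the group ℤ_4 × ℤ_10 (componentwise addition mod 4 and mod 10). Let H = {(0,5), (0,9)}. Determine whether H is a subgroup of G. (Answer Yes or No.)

The identity (0,0) ∉ H, so H is not a subgroup.

No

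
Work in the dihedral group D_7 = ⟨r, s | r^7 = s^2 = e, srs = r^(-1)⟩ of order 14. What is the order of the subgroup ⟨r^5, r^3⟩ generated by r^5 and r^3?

7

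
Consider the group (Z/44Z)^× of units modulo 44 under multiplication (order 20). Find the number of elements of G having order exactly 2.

3

The elements of order 2 are: 21, 23, 43.
That's 3.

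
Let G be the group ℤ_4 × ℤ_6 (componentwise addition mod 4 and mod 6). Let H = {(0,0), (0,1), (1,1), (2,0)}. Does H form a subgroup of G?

No

(0,1) ∈ H but its inverse (0,5) ∉ H, so H is not a subgroup.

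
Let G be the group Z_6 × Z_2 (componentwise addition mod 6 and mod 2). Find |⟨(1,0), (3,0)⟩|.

|⟨(1,0)⟩| = 6 and |⟨(3,0)⟩| = 2, so |H| is a multiple of lcm(6, 2) = 6 and divides |G| = 12.
Closing under the operation: H = {(0,0), (1,0), (2,0), (3,0), (4,0), (5,0)}, so |H| = 6.

6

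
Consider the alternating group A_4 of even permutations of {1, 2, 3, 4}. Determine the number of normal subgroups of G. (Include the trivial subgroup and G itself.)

3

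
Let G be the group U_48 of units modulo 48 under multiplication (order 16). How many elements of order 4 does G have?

The elements of order 4 are: 5, 11, 13, 19, 29, 35, 37, 43.
That's 8.

8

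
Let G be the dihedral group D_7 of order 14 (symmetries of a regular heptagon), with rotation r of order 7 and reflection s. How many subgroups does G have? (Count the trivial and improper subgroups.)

10

|G| = 14, so by Lagrange every subgroup order divides 14. Divisors: 1, 2, 7, 14.
Subgroups by order — order 1: 1; order 2: 7; order 7: 1; order 14: 1.
Total: 1 + 7 + 1 + 1 = 10.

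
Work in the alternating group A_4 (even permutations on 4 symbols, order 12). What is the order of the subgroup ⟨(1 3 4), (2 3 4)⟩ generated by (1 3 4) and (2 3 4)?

|⟨(1 3 4)⟩| = 3 and |⟨(2 3 4)⟩| = 3, so |H| is a multiple of lcm(3, 3) = 3 and divides |G| = 12.
Closing {(1 3 4), (2 3 4)} under the group operation gives all of G, so |H| = 12.

12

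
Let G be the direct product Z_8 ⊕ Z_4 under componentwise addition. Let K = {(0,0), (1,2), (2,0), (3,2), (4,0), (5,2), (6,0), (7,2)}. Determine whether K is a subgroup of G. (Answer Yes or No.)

Yes

|K| = 8 divides |G| = 32, consistent with Lagrange.
K contains the identity, every element's inverse is in K, and K is closed under +: it is a subgroup.
In fact K = ⟨(1,2)⟩.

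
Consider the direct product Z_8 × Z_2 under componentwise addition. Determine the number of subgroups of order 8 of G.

3

|G| = 16 and 8 | 16, so subgroups of order 8 are possible by Lagrange.
The subgroups of order 8 are: {(0,0), (0,1), (2,0), (2,1), (4,0), (4,1), (6,0), (6,1)}; {(0,0), (1,0), (2,0), (3,0), (4,0), (5,0), (6,0), (7,0)}; {(0,0), (1,1), (2,0), (3,1), (4,0), (5,1), (6,0), (7,1)}.
So G has 3 subgroups of order 8.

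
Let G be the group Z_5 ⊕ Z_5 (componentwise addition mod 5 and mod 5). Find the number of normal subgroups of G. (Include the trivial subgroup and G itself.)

G is abelian, so every subgroup is normal.
G has 8 subgroups in total, hence 8 normal subgroups.

8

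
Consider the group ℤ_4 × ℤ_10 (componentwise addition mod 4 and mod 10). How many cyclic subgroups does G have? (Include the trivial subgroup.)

Each element a generates a cyclic subgroup ⟨a⟩; distinct elements may generate the same one (a cyclic group of order d has φ(d) generators).
Cyclic subgroups by order — order 1: 1; order 2: 3; order 4: 2; order 5: 1; order 10: 3; order 20: 2.
Total: 12.

12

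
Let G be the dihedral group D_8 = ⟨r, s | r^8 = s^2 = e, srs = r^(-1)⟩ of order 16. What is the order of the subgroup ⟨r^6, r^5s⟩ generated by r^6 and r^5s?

8

|⟨r^6⟩| = 4 and |⟨r^5s⟩| = 2, so |H| is a multiple of lcm(4, 2) = 4 and divides |G| = 16.
Closing under the operation: H = {e, r^2, r^4, r^6, rs, r^3s, r^5s, r^7s}, so |H| = 8.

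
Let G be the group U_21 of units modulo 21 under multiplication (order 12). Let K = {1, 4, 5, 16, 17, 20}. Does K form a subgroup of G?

|K| = 6 divides |G| = 12, consistent with Lagrange.
K contains the identity, every element's inverse is in K, and K is closed under ·: it is a subgroup.
In fact K = ⟨17⟩.

Yes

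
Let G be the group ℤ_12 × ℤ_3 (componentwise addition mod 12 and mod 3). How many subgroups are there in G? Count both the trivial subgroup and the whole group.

18

|G| = 36, so by Lagrange every subgroup order divides 36. Divisors: 1, 2, 3, 4, 6, 9, 12, 18, 36.
Subgroups by order — order 1: 1; order 2: 1; order 3: 4; order 4: 1; order 6: 4; order 9: 1; order 12: 4; order 18: 1; order 36: 1.
Total: 1 + 1 + 4 + 1 + 4 + 1 + 4 + 1 + 1 = 18.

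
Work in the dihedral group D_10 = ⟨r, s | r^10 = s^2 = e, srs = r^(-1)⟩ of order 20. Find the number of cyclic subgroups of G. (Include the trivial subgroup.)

14

Each element a generates a cyclic subgroup ⟨a⟩; distinct elements may generate the same one (a cyclic group of order d has φ(d) generators).
Cyclic subgroups by order — order 1: 1; order 2: 11; order 5: 1; order 10: 1.
Total: 14.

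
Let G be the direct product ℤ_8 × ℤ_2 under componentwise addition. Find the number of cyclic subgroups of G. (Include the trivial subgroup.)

A cyclic subgroup of order d is generated by each of its φ(d) elements of order d, so the cyclic subgroups of order d number (#elements of order d)/φ(d).
Cyclic subgroups by order — order 1: 1; order 2: 3; order 4: 2; order 8: 2.
Total: 8.

8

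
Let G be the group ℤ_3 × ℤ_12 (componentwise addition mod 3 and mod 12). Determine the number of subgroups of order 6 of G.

4

|G| = 36 and 6 | 36, so subgroups of order 6 are possible by Lagrange.
The subgroups of order 6 are: {(0,0), (0,2), (0,4), (0,6), (0,8), (0,10)}; {(0,0), (0,6), (1,0), (1,6), (2,0), (2,6)}; {(0,0), (0,6), (1,4), (1,10), (2,2), (2,8)}; {(0,0), (0,6), (1,2), (1,8), (2,4), (2,10)}.
So G has 4 subgroups of order 6.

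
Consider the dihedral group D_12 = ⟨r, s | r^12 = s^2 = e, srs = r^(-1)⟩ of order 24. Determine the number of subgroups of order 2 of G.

13

|G| = 24 and 2 | 24, so subgroups of order 2 are possible by Lagrange.
The subgroups of order 2 are: {e, r^10s}; {e, r^11s}; {e, r^2s}; {e, r^3s}; … (13 in all).
So G has 13 subgroups of order 2.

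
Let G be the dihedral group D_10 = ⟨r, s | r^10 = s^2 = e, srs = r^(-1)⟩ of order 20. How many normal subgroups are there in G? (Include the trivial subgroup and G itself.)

7

G has 22 subgroups. Checking conjugation-invariance by order — order 1: 1/1 normal; order 2: 1/11 normal; order 4: 0/5 normal; order 5: 1/1 normal; order 10: 3/3 normal; order 20: 1/1 normal.
Total normal subgroups: 7.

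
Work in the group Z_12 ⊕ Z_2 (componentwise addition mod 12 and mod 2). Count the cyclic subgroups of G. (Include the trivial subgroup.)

Each element a generates a cyclic subgroup ⟨a⟩; distinct elements may generate the same one (a cyclic group of order d has φ(d) generators).
Cyclic subgroups by order — order 1: 1; order 2: 3; order 3: 1; order 4: 2; order 6: 3; order 12: 2.
Total: 12.

12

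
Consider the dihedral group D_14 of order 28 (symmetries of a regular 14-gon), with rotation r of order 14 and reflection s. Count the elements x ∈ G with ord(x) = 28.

0

No element of G has order 28 (even though 28 | 28).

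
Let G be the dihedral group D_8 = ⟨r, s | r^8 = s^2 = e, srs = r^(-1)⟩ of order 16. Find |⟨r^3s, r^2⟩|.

|⟨r^3s⟩| = 2 and |⟨r^2⟩| = 4, so |H| is a multiple of lcm(2, 4) = 4 and divides |G| = 16.
Closing under the operation: H = {e, r^2, r^4, r^6, rs, r^3s, r^5s, r^7s}, so |H| = 8.

8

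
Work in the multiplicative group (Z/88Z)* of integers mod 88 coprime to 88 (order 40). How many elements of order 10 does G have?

28

Enumerating element orders in G gives 28 elements of order 10.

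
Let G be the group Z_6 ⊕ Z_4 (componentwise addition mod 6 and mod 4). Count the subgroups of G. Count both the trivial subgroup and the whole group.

16

|G| = 24, so by Lagrange every subgroup order divides 24. Divisors: 1, 2, 3, 4, 6, 8, 12, 24.
Subgroups by order — order 1: 1; order 2: 3; order 3: 1; order 4: 3; order 6: 3; order 8: 1; order 12: 3; order 24: 1.
Total: 1 + 3 + 1 + 3 + 3 + 1 + 3 + 1 = 16.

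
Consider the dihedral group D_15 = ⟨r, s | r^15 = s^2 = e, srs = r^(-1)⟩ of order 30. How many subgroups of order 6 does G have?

5

|G| = 30 and 6 | 30, so subgroups of order 6 are possible by Lagrange.
The subgroups of order 6 are: {e, r^5, r^10, s, r^5s, r^10s}; {e, r^5, r^10, rs, r^6s, r^11s}; {e, r^5, r^10, r^2s, r^7s, r^12s}; {e, r^5, r^10, r^3s, r^8s, r^13s}; … (5 in all).
So G has 5 subgroups of order 6.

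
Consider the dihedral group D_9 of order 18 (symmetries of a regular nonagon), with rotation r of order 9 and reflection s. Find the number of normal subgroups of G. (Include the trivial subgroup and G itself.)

4

G has 16 subgroups. Checking conjugation-invariance by order — order 1: 1/1 normal; order 2: 0/9 normal; order 3: 1/1 normal; order 6: 0/3 normal; order 9: 1/1 normal; order 18: 1/1 normal.
Total normal subgroups: 4.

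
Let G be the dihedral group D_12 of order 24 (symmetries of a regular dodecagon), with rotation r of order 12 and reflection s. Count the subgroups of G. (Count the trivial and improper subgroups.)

34

|G| = 24, so by Lagrange every subgroup order divides 24. Divisors: 1, 2, 3, 4, 6, 8, 12, 24.
Subgroups by order — order 1: 1; order 2: 13; order 3: 1; order 4: 7; order 6: 5; order 8: 3; order 12: 3; order 24: 1.
Total: 1 + 13 + 1 + 7 + 5 + 3 + 3 + 1 = 34.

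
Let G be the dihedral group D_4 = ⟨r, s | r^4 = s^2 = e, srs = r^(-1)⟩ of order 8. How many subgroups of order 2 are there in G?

|G| = 8 and 2 | 8, so subgroups of order 2 are possible by Lagrange.
The subgroups of order 2 are: {e, r^2}; {e, r^2s}; {e, r^3s}; {e, rs}; … (5 in all).
So G has 5 subgroups of order 2.

5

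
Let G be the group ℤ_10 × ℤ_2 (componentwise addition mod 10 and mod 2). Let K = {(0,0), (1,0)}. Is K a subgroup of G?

(1,0) ∈ K but its inverse (9,0) ∉ K, so K is not a subgroup.

No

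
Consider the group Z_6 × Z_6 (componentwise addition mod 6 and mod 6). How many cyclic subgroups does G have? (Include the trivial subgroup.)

A cyclic subgroup of order d is generated by each of its φ(d) elements of order d, so the cyclic subgroups of order d number (#elements of order d)/φ(d).
Cyclic subgroups by order — order 1: 1; order 2: 3; order 3: 4; order 6: 12.
Total: 20.

20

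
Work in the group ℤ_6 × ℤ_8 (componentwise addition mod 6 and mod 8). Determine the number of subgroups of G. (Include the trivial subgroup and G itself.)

|G| = 48, so by Lagrange every subgroup order divides 48. Divisors: 1, 2, 3, 4, 6, 8, 12, 16, 24, 48.
Subgroups by order — order 1: 1; order 2: 3; order 3: 1; order 4: 3; order 6: 3; order 8: 3; order 12: 3; order 16: 1; order 24: 3; order 48: 1.
Total: 1 + 3 + 1 + 3 + 3 + 3 + 3 + 1 + 3 + 1 = 22.

22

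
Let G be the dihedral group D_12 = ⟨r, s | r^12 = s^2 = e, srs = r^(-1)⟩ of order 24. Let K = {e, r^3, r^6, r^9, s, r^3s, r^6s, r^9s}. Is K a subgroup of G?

Yes

|K| = 8 divides |G| = 24, consistent with Lagrange.
K contains the identity, every element's inverse is in K, and K is closed under ·: it is a subgroup.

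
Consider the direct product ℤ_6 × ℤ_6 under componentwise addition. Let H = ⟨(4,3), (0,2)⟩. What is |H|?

18

|⟨(4,3)⟩| = 6 and |⟨(0,2)⟩| = 3, so |H| is a multiple of lcm(6, 3) = 6 and divides |G| = 36.
Closing under the operation: H = {(0,0), (0,1), (0,2), (0,3), (0,4), (0,5), (2,0), (2,1), (2,2), (2,3), (2,4), (2,5), (4,0), (4,1), (4,2), (4,3), (4,4), (4,5)}, so |H| = 18.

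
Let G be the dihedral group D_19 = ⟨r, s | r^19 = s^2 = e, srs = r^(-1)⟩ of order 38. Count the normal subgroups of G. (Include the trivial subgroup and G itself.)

3

G has 22 subgroups. Checking conjugation-invariance by order — order 1: 1/1 normal; order 2: 0/19 normal; order 19: 1/1 normal; order 38: 1/1 normal.
Total normal subgroups: 3.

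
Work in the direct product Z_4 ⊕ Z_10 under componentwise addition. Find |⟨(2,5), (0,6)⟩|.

|⟨(2,5)⟩| = 2 and |⟨(0,6)⟩| = 5, so |H| is a multiple of lcm(2, 5) = 10 and divides |G| = 40.
Closing under the operation: H = {(0,0), (0,2), (0,4), (0,6), (0,8), (2,1), (2,3), (2,5), (2,7), (2,9)}, so |H| = 10.

10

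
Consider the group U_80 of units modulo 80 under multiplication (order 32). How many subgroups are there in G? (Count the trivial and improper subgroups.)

|G| = 32, so by Lagrange every subgroup order divides 32. Divisors: 1, 2, 4, 8, 16, 32.
Subgroups by order — order 1: 1; order 2: 7; order 4: 19; order 8: 19; order 16: 7; order 32: 1.
Total: 1 + 7 + 19 + 19 + 7 + 1 = 54.

54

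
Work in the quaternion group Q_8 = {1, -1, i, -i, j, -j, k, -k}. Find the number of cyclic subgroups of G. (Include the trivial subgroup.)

5

Group the elements of G by the cyclic subgroup they generate; each cyclic subgroup of order d accounts for φ(d) elements.
Cyclic subgroups by order — order 1: 1; order 2: 1; order 4: 3.
Total: 5.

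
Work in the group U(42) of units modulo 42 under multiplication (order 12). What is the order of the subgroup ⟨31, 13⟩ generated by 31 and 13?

|⟨31⟩| = 6 and |⟨13⟩| = 2, so |H| is a multiple of lcm(6, 2) = 6 and divides |G| = 12.
Closing under the operation: H = {1, 13, 19, 25, 31, 37}, so |H| = 6.

6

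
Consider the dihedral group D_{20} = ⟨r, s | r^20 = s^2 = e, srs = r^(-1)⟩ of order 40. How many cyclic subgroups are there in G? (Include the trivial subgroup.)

A cyclic subgroup of order d is generated by each of its φ(d) elements of order d, so the cyclic subgroups of order d number (#elements of order d)/φ(d).
Cyclic subgroups by order — order 1: 1; order 2: 21; order 4: 1; order 5: 1; order 10: 1; order 20: 1.
Total: 26.

26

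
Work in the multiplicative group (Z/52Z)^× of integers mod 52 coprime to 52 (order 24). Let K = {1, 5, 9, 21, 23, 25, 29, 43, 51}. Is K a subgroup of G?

No

|K| = 9 does not divide |G| = 24, so by Lagrange K is not a subgroup.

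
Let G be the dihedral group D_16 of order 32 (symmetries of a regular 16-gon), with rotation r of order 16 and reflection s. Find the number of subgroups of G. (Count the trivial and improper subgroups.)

|G| = 32, so by Lagrange every subgroup order divides 32. Divisors: 1, 2, 4, 8, 16, 32.
Subgroups by order — order 1: 1; order 2: 17; order 4: 9; order 8: 5; order 16: 3; order 32: 1.
Total: 1 + 17 + 9 + 5 + 3 + 1 = 36.

36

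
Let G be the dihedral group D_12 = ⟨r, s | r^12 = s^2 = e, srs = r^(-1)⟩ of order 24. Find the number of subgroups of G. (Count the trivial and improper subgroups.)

34

|G| = 24, so by Lagrange every subgroup order divides 24. Divisors: 1, 2, 3, 4, 6, 8, 12, 24.
Subgroups by order — order 1: 1; order 2: 13; order 3: 1; order 4: 7; order 6: 5; order 8: 3; order 12: 3; order 24: 1.
Total: 1 + 13 + 1 + 7 + 5 + 3 + 3 + 1 = 34.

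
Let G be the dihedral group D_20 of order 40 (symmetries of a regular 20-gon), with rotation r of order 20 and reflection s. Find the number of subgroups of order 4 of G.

11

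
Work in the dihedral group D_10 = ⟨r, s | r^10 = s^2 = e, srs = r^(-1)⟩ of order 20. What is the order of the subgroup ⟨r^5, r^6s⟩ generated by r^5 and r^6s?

4

|⟨r^5⟩| = 2 and |⟨r^6s⟩| = 2, so |H| is a multiple of lcm(2, 2) = 2 and divides |G| = 20.
Closing under the operation: H = {e, r^5, rs, r^6s}, so |H| = 4.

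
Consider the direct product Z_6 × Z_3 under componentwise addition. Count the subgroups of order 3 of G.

|G| = 18 and 3 | 18, so subgroups of order 3 are possible by Lagrange.
The subgroups of order 3 are: {(0,0), (0,1), (0,2)}; {(0,0), (2,0), (4,0)}; {(0,0), (2,1), (4,2)}; {(0,0), (2,2), (4,1)}.
So G has 4 subgroups of order 3.

4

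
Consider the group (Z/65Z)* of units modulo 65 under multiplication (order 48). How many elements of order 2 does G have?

3

The elements of order 2 are: 14, 51, 64.
That's 3.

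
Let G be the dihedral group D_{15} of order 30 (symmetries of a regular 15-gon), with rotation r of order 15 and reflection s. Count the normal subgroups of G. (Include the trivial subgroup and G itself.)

5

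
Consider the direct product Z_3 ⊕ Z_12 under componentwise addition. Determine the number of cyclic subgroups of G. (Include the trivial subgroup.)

15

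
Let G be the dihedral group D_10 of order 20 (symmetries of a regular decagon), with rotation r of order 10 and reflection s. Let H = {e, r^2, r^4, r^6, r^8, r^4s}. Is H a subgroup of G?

No

|H| = 6 does not divide |G| = 20, so by Lagrange H is not a subgroup.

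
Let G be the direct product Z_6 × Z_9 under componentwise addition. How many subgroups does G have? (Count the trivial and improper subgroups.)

|G| = 54, so by Lagrange every subgroup order divides 54. Divisors: 1, 2, 3, 6, 9, 18, 27, 54.
Subgroups by order — order 1: 1; order 2: 1; order 3: 4; order 6: 4; order 9: 4; order 18: 4; order 27: 1; order 54: 1.
Total: 1 + 1 + 4 + 4 + 4 + 4 + 1 + 1 = 20.

20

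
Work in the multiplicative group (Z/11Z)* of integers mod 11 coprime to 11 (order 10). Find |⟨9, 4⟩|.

5

|⟨9⟩| = 5 and |⟨4⟩| = 5, so |H| is a multiple of lcm(5, 5) = 5 and divides |G| = 10.
Closing under the operation: H = {1, 3, 4, 5, 9}, so |H| = 5.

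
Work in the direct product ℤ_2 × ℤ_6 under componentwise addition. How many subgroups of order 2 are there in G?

|G| = 12 and 2 | 12, so subgroups of order 2 are possible by Lagrange.
The subgroups of order 2 are: {(0,0), (0,3)}; {(0,0), (1,0)}; {(0,0), (1,3)}.
So G has 3 subgroups of order 2.

3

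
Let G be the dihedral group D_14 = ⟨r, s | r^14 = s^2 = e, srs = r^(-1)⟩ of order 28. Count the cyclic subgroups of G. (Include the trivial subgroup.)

Group the elements of G by the cyclic subgroup they generate; each cyclic subgroup of order d accounts for φ(d) elements.
Cyclic subgroups by order — order 1: 1; order 2: 15; order 7: 1; order 14: 1.
Total: 18.

18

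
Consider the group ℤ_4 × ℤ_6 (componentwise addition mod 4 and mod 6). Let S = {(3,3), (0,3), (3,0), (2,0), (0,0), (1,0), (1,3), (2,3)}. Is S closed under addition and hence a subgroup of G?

Yes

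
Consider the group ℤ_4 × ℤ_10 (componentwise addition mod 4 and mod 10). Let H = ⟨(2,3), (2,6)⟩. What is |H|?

|⟨(2,3)⟩| = 10 and |⟨(2,6)⟩| = 10, so |H| is a multiple of lcm(10, 10) = 10 and divides |G| = 40.
Closing under the operation: H = {(0,0), (0,1), (0,2), (0,3), (0,4), (0,5), (0,6), (0,7), (0,8), (0,9), (2,0), (2,1), (2,2), (2,3), (2,4), (2,5), (2,6), (2,7), (2,8), (2,9)}, so |H| = 20.

20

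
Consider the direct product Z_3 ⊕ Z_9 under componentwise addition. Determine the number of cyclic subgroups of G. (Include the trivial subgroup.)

8

Each element a generates a cyclic subgroup ⟨a⟩; distinct elements may generate the same one (a cyclic group of order d has φ(d) generators).
Cyclic subgroups by order — order 1: 1; order 3: 4; order 9: 3.
Total: 8.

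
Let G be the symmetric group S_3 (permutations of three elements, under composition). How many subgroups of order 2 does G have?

3

|G| = 6 and 2 | 6, so subgroups of order 2 are possible by Lagrange.
The subgroups of order 2 are: {e, (1 2)}; {e, (1 3)}; {e, (2 3)}.
So G has 3 subgroups of order 2.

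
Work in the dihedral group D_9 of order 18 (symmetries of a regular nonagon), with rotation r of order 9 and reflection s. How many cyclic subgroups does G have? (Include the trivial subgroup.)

12

Group the elements of G by the cyclic subgroup they generate; each cyclic subgroup of order d accounts for φ(d) elements.
Cyclic subgroups by order — order 1: 1; order 2: 9; order 3: 1; order 9: 1.
Total: 12.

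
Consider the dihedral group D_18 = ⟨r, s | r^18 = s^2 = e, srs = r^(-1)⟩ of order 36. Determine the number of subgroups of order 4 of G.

|G| = 36 and 4 | 36, so subgroups of order 4 are possible by Lagrange.
The subgroups of order 4 are: {e, r^9, rs, r^10s}; {e, r^9, r^2s, r^11s}; {e, r^9, r^3s, r^12s}; {e, r^9, r^4s, r^13s}; … (9 in all).
So G has 9 subgroups of order 4.

9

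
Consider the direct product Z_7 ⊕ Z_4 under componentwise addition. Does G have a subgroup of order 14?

Yes

14 | 28. A subgroup of order 14 is {(0,0), (0,2), (1,0), (1,2), (2,0), (2,2), (3,0), (3,2), (4,0), (4,2), (5,0), (5,2), (6,0), (6,2)}.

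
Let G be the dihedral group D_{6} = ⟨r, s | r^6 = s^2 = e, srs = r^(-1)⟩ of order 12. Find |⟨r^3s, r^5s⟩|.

6

|⟨r^3s⟩| = 2 and |⟨r^5s⟩| = 2, so |H| is a multiple of lcm(2, 2) = 2 and divides |G| = 12.
Closing under the operation: H = {e, r^2, r^4, rs, r^3s, r^5s}, so |H| = 6.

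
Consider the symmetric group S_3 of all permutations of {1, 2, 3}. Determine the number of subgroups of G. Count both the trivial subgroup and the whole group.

6

|G| = 6, so by Lagrange every subgroup order divides 6. Divisors: 1, 2, 3, 6.
Subgroups by order — order 1: 1; order 2: 3; order 3: 1; order 6: 1.
Total: 1 + 3 + 1 + 1 = 6.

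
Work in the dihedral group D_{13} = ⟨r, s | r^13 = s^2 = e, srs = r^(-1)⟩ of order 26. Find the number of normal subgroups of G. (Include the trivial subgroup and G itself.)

G has 16 subgroups. Checking conjugation-invariance by order — order 1: 1/1 normal; order 2: 0/13 normal; order 13: 1/1 normal; order 26: 1/1 normal.
Total normal subgroups: 3.

3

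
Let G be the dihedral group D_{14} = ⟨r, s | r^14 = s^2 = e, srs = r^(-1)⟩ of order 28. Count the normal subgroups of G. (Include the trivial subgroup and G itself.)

7

G has 28 subgroups. Checking conjugation-invariance by order — order 1: 1/1 normal; order 2: 1/15 normal; order 4: 0/7 normal; order 7: 1/1 normal; order 14: 3/3 normal; order 28: 1/1 normal.
Total normal subgroups: 7.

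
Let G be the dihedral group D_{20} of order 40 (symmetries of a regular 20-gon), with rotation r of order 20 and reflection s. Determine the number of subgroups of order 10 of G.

5

|G| = 40 and 10 | 40, so subgroups of order 10 are possible by Lagrange.
The subgroups of order 10 are: {e, r^2, r^4, r^6, r^8, r^10, r^12, r^14, r^16, r^18}; {e, r^4, r^8, r^12, r^16, r^2s, r^6s, r^10s, r^14s, r^18s}; {e, r^4, r^8, r^12, r^16, r^3s, r^7s, r^11s, r^15s, r^19s}; {e, r^4, r^8, r^12, r^16, s, r^4s, r^8s, r^12s, r^16s}; … (5 in all).
So G has 5 subgroups of order 10.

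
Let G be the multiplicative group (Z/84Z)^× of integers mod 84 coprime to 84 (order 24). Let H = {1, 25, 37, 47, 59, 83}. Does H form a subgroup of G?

|H| = 6 divides |G| = 24, consistent with Lagrange.
H contains the identity, every element's inverse is in H, and H is closed under ·: it is a subgroup.
In fact H = ⟨59⟩.

Yes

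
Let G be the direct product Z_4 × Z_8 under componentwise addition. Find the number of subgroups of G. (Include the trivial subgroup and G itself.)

22

|G| = 32, so by Lagrange every subgroup order divides 32. Divisors: 1, 2, 4, 8, 16, 32.
Subgroups by order — order 1: 1; order 2: 3; order 4: 7; order 8: 7; order 16: 3; order 32: 1.
Total: 1 + 3 + 7 + 7 + 3 + 1 = 22.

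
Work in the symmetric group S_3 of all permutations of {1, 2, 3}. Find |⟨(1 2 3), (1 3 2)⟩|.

|⟨(1 2 3)⟩| = 3 and |⟨(1 3 2)⟩| = 3, so |H| is a multiple of lcm(3, 3) = 3 and divides |G| = 6.
Closing under the operation: H = {e, (1 2 3), (1 3 2)}, so |H| = 3.

3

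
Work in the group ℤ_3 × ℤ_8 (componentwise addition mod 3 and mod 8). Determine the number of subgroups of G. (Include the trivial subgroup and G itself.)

8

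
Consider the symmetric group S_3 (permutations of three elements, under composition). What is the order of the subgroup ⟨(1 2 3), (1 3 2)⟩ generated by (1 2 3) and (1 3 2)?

3

|⟨(1 2 3)⟩| = 3 and |⟨(1 3 2)⟩| = 3, so |H| is a multiple of lcm(3, 3) = 3 and divides |G| = 6.
Closing under the operation: H = {e, (1 2 3), (1 3 2)}, so |H| = 3.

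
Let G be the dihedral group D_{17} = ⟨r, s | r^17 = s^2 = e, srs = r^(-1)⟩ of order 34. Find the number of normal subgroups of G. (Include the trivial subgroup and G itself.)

3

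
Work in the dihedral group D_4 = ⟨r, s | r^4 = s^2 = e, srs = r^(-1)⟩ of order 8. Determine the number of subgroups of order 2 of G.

|G| = 8 and 2 | 8, so subgroups of order 2 are possible by Lagrange.
The subgroups of order 2 are: {e, r^2}; {e, r^2s}; {e, r^3s}; {e, rs}; … (5 in all).
So G has 5 subgroups of order 2.

5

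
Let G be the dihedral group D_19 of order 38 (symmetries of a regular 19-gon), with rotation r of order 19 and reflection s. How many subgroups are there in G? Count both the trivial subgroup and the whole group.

|G| = 38, so by Lagrange every subgroup order divides 38. Divisors: 1, 2, 19, 38.
Subgroups by order — order 1: 1; order 2: 19; order 19: 1; order 38: 1.
Total: 1 + 19 + 1 + 1 = 22.

22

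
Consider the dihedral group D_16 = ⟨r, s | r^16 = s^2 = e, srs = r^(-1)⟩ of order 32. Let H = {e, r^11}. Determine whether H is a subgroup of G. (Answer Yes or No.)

No

r^11 ∈ H but its inverse r^5 ∉ H, so H is not a subgroup.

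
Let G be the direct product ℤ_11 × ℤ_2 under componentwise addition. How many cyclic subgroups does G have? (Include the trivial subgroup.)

4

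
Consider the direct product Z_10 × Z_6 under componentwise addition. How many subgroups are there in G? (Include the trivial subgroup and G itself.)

|G| = 60, so by Lagrange every subgroup order divides 60. Divisors: 1, 2, 3, 4, 5, 6, 10, 12, 15, 20, 30, 60.
Subgroups by order — order 1: 1; order 2: 3; order 3: 1; order 4: 1; order 5: 1; order 6: 3; order 10: 3; order 12: 1; order 15: 1; order 20: 1; order 30: 3; order 60: 1.
Total: 1 + 3 + 1 + 1 + 1 + 3 + 3 + 1 + 1 + 1 + 3 + 1 = 20.

20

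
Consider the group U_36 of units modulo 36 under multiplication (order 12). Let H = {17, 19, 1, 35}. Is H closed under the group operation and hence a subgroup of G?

|H| = 4 divides |G| = 12, consistent with Lagrange.
H contains the identity, every element's inverse is in H, and H is closed under ·: it is a subgroup.

Yes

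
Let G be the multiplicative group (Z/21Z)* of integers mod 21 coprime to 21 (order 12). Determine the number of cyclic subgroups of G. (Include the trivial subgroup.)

8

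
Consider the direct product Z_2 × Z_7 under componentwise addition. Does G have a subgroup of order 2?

Yes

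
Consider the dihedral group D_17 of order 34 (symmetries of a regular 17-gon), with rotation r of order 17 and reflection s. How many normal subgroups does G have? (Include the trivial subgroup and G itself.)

G has 20 subgroups. Checking conjugation-invariance by order — order 1: 1/1 normal; order 2: 0/17 normal; order 17: 1/1 normal; order 34: 1/1 normal.
Total normal subgroups: 3.

3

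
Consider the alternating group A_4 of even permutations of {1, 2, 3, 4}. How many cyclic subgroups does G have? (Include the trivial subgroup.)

Group the elements of G by the cyclic subgroup they generate; each cyclic subgroup of order d accounts for φ(d) elements.
Cyclic subgroups by order — order 1: 1; order 2: 3; order 3: 4.
Total: 8.

8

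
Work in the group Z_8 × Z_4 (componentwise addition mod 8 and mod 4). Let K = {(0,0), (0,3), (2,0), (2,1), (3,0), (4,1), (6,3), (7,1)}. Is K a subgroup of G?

(7,1) ∈ K but its inverse (1,3) ∉ K, so K is not a subgroup.

No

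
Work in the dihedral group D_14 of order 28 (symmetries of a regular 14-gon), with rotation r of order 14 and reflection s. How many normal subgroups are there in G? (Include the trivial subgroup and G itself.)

7

G has 28 subgroups. Checking conjugation-invariance by order — order 1: 1/1 normal; order 2: 1/15 normal; order 4: 0/7 normal; order 7: 1/1 normal; order 14: 3/3 normal; order 28: 1/1 normal.
Total normal subgroups: 7.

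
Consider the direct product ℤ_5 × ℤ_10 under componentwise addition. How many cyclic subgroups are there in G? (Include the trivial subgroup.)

14

Each element a generates a cyclic subgroup ⟨a⟩; distinct elements may generate the same one (a cyclic group of order d has φ(d) generators).
Cyclic subgroups by order — order 1: 1; order 2: 1; order 5: 6; order 10: 6.
Total: 14.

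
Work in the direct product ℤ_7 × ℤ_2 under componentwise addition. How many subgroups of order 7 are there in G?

1

|G| = 14 and 7 | 14, so subgroups of order 7 are possible by Lagrange.
The subgroups of order 7 are: {(0,0), (1,0), (2,0), (3,0), (4,0), (5,0), (6,0)}.
So G has 1 subgroup of order 7.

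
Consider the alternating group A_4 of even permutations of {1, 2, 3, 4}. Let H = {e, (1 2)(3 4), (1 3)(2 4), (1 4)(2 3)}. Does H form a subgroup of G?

Yes

|H| = 4 divides |G| = 12, consistent with Lagrange.
H contains the identity, every element's inverse is in H, and H is closed under ∘: it is a subgroup.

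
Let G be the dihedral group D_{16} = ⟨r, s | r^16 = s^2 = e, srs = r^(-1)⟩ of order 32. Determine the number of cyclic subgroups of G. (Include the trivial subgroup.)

A cyclic subgroup of order d is generated by each of its φ(d) elements of order d, so the cyclic subgroups of order d number (#elements of order d)/φ(d).
Cyclic subgroups by order — order 1: 1; order 2: 17; order 4: 1; order 8: 1; order 16: 1.
Total: 21.

21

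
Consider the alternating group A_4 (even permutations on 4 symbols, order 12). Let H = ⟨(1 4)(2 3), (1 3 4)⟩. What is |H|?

12

|⟨(1 4)(2 3)⟩| = 2 and |⟨(1 3 4)⟩| = 3, so |H| is a multiple of lcm(2, 3) = 6 and divides |G| = 12.
Closing {(1 4)(2 3), (1 3 4)} under the group operation gives all of G, so |H| = 12.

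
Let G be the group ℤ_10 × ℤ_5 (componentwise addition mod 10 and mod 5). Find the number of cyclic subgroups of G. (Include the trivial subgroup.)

A cyclic subgroup of order d is generated by each of its φ(d) elements of order d, so the cyclic subgroups of order d number (#elements of order d)/φ(d).
Cyclic subgroups by order — order 1: 1; order 2: 1; order 5: 6; order 10: 6.
Total: 14.

14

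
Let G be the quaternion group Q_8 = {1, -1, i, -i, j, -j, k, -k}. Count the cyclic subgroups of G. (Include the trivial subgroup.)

Each element a generates a cyclic subgroup ⟨a⟩; distinct elements may generate the same one (a cyclic group of order d has φ(d) generators).
Cyclic subgroups by order — order 1: 1; order 2: 1; order 4: 3.
Total: 5.

5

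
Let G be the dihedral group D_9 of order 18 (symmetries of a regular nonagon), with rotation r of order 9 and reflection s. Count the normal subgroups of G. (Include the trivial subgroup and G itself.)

4

G has 16 subgroups. Checking conjugation-invariance by order — order 1: 1/1 normal; order 2: 0/9 normal; order 3: 1/1 normal; order 6: 0/3 normal; order 9: 1/1 normal; order 18: 1/1 normal.
Total normal subgroups: 4.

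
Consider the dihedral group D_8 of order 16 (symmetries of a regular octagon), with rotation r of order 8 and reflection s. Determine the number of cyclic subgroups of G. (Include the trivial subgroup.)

Group the elements of G by the cyclic subgroup they generate; each cyclic subgroup of order d accounts for φ(d) elements.
Cyclic subgroups by order — order 1: 1; order 2: 9; order 4: 1; order 8: 1.
Total: 12.

12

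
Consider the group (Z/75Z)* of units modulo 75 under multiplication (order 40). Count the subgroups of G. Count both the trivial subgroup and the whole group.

|G| = 40, so by Lagrange every subgroup order divides 40. Divisors: 1, 2, 4, 5, 8, 10, 20, 40.
Subgroups by order — order 1: 1; order 2: 3; order 4: 3; order 5: 1; order 8: 1; order 10: 3; order 20: 3; order 40: 1.
Total: 1 + 3 + 3 + 1 + 1 + 3 + 3 + 1 = 16.

16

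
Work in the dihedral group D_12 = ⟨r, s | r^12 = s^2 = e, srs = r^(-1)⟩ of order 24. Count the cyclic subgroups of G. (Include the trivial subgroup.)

Each element a generates a cyclic subgroup ⟨a⟩; distinct elements may generate the same one (a cyclic group of order d has φ(d) generators).
Cyclic subgroups by order — order 1: 1; order 2: 13; order 3: 1; order 4: 1; order 6: 1; order 12: 1.
Total: 18.

18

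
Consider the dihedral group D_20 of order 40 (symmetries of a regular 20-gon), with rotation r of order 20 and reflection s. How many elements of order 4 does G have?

The elements of order 4 are: r^5, r^15.
That's 2.

2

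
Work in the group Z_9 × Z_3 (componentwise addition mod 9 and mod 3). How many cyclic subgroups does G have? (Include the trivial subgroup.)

8

A cyclic subgroup of order d is generated by each of its φ(d) elements of order d, so the cyclic subgroups of order d number (#elements of order d)/φ(d).
Cyclic subgroups by order — order 1: 1; order 3: 4; order 9: 3.
Total: 8.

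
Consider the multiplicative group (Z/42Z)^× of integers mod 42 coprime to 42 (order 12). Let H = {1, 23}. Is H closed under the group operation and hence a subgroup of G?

23 ∈ H but its inverse 11 ∉ H, so H is not a subgroup.

No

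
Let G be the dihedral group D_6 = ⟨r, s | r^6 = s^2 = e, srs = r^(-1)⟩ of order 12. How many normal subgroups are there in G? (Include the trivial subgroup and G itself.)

G has 16 subgroups. Checking conjugation-invariance by order — order 1: 1/1 normal; order 2: 1/7 normal; order 3: 1/1 normal; order 4: 0/3 normal; order 6: 3/3 normal; order 12: 1/1 normal.
Total normal subgroups: 7.

7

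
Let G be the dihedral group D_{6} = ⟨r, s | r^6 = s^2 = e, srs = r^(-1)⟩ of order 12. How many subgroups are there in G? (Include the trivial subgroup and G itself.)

|G| = 12, so by Lagrange every subgroup order divides 12. Divisors: 1, 2, 3, 4, 6, 12.
Subgroups by order — order 1: 1; order 2: 7; order 3: 1; order 4: 3; order 6: 3; order 12: 1.
Total: 1 + 7 + 1 + 3 + 3 + 1 = 16.

16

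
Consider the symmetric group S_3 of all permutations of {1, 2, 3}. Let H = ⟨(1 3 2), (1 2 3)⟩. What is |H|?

|⟨(1 3 2)⟩| = 3 and |⟨(1 2 3)⟩| = 3, so |H| is a multiple of lcm(3, 3) = 3 and divides |G| = 6.
Closing under the operation: H = {e, (1 2 3), (1 3 2)}, so |H| = 3.

3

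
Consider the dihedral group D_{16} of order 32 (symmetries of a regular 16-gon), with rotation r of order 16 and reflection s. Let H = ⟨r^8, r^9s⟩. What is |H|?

4

|⟨r^8⟩| = 2 and |⟨r^9s⟩| = 2, so |H| is a multiple of lcm(2, 2) = 2 and divides |G| = 32.
Closing under the operation: H = {e, r^8, rs, r^9s}, so |H| = 4.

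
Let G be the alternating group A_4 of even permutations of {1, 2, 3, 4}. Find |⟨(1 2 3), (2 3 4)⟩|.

12

|⟨(1 2 3)⟩| = 3 and |⟨(2 3 4)⟩| = 3, so |H| is a multiple of lcm(3, 3) = 3 and divides |G| = 12.
Closing {(1 2 3), (2 3 4)} under the group operation gives all of G, so |H| = 12.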